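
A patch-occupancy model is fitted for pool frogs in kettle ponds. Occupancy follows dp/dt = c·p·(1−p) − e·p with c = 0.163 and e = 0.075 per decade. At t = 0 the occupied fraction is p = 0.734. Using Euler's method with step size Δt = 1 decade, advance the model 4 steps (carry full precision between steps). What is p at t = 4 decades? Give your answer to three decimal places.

Update rule: p ← p + [c·p·(1−p) − e·p]·Δt with Δt = 1.
t = 1: p = 0.73400 + (-0.02323) = 0.71077
t = 2: p = 0.71077 + (-0.01980) = 0.69098
t = 3: p = 0.69098 + (-0.01702) = 0.67396
t = 4: p = 0.67396 + (-0.01473) = 0.65923

0.659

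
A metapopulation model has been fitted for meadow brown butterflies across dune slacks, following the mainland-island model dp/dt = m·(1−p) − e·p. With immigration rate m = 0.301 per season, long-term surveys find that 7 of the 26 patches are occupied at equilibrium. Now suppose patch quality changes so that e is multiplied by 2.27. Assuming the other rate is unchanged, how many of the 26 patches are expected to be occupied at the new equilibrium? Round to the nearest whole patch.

Observed p* = 7/26 = 0.26923.
Balance m(1−p*) = e·p* gives e = m(1−p*)/p* = 0.301×0.73077/0.26923 = 0.81700.
New p* = m/(m+e) = 0.30100/(0.30100+1.85459) = 0.13964.
Expected occupied = 26 × 0.13964 = 3.63 ≈ 4.

4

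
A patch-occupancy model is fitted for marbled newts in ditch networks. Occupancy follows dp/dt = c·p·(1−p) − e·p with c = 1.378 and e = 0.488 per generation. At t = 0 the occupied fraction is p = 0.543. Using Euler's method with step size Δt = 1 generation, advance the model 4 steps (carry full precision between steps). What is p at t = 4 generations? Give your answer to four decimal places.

0.6458

Update rule: p ← p + [c·p·(1−p) − e·p]·Δt with Δt = 1.
  1  |  dp/dt·Δt = +0.076968  |  p_1 = 0.619968
  2  |  dp/dt·Δt = +0.022123  |  p_2 = 0.642091
  3  |  dp/dt·Δt = +0.003338  |  p_3 = 0.645429
  4  |  dp/dt·Δt = +0.000387  |  p_4 = 0.645816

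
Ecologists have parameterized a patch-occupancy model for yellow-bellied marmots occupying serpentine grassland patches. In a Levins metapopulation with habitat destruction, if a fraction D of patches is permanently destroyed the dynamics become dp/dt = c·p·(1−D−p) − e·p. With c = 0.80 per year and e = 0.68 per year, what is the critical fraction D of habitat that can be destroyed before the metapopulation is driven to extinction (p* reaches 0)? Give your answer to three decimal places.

0.150

The nontrivial equilibrium is p* = (1−D) − e/c; extinction occurs when this hits zero.
So D_crit = 1 − e/c = 1 − 0.68/0.80 = 1 − 0.8500 = 0.1500.
Note this equals the original equilibrium occupancy — the Levins extinction-debt result.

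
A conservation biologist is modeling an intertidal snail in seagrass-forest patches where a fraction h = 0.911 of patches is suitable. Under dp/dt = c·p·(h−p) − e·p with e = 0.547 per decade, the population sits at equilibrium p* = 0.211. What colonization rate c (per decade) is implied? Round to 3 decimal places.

0.781

At equilibrium c(h−p*) = e, so c = e/(h−p*).
c = 0.547/(0.911 − 0.211) = 0.547/0.7000 = 0.7814.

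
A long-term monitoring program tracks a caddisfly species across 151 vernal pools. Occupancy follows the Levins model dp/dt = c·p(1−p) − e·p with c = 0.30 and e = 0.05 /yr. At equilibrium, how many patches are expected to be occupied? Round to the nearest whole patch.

p* = 1 − e/c = 1 − 0.05/0.30 = 0.8333.
Expected occupied patches = N × p* = 151 × 0.8333 = 125.83 ≈ 126.

126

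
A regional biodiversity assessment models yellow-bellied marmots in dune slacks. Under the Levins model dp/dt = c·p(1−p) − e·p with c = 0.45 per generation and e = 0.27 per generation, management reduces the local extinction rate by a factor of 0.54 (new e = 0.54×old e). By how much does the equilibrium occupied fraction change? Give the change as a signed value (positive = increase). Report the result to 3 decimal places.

Before: p* = 1 − 0.27/0.45 = 0.4000.
After the change, c = 0.45, e = 0.1458, so p* = 1 − 0.1458/0.45 = 0.6760.
Δp* = 0.6760 − 0.4000 = +0.2760.

0.276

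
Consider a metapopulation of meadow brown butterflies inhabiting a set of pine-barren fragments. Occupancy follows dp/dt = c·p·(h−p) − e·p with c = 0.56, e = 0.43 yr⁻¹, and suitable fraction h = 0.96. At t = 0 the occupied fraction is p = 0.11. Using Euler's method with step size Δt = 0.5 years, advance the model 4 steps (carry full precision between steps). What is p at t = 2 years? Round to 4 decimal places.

Update rule: p ← p + [c·p·(h−p) − e·p]·Δt with Δt = 0.5.
p: 0.11000 → 0.11253  (Δp = +0.00253)
p: 0.11253 → 0.11504  (Δp = +0.00251)
p: 0.11504 → 0.11752  (Δp = +0.00248)
p: 0.11752 → 0.11998  (Δp = +0.00246)

0.1200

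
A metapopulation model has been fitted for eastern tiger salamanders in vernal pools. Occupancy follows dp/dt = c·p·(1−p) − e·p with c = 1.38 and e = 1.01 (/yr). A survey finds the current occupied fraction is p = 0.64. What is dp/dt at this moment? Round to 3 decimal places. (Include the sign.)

Colonization term: c·p·(1−p) = 1.38×0.64×0.3600 = 0.31795.
Extinction term: e·p = 0.64640.
dp/dt = 0.31795 − 0.64640 = -0.32845.

-0.328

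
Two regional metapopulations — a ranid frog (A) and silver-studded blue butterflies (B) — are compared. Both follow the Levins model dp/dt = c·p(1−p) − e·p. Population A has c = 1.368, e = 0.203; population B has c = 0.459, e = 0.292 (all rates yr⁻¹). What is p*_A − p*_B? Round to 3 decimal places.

0.488

A: p*_A = 1 − 0.203/1.368 = 0.8516.
B: p*_B = 1 − 0.292/0.459 = 0.3638.
p*_A − p*_B = 0.8516 − 0.3638 = 0.4878.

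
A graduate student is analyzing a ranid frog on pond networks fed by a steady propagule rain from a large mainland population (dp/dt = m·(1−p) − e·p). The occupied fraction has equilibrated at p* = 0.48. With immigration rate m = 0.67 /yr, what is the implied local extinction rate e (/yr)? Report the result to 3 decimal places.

At equilibrium m(1−p*) = e·p*, so e = m(1−p*)/p*.
e = 0.67 × 0.5200 / 0.48 = 0.7258.

0.726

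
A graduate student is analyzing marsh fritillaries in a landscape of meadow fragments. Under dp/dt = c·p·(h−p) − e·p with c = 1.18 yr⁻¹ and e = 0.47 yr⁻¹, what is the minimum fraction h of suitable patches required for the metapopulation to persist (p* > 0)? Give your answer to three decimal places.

0.398

p* = h − e/c is positive only when h > e/c.
h_min = e/c = 0.47/1.18 = 0.3983.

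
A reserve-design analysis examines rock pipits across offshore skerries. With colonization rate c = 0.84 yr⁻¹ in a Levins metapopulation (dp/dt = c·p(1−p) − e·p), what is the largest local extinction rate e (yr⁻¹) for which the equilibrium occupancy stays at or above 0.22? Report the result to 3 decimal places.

1 − e/c ≥ 0.22 ⇒ e ≤ c(1 − 0.22) = 0.84 × 0.7800.
e_max = 0.6552.

0.655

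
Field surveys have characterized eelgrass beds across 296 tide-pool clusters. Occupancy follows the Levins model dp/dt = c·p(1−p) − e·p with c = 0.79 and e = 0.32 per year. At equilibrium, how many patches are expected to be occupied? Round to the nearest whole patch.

p* = 1 − e/c = 1 − 0.32/0.79 = 0.5949.
Expected occupied patches = N × p* = 296 × 0.5949 = 176.10 ≈ 176.

176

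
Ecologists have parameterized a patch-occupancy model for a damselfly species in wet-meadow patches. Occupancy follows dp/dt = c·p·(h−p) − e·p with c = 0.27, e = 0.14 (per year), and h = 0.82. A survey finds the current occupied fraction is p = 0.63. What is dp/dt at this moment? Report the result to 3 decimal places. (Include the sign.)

-0.056

Colonization term: c·p·(h−p) = 0.27×0.63×0.1900 = 0.03232.
Extinction term: e·p = 0.08820.
dp/dt = 0.03232 − 0.08820 = -0.05588.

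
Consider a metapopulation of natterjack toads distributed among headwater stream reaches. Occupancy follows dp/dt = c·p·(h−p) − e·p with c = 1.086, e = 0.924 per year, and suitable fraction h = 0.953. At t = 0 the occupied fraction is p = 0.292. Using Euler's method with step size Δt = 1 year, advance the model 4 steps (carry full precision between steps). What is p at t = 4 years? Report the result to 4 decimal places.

0.1635

Update rule: p ← p + [c·p·(h−p) − e·p]·Δt with Δt = 1.
  1  |  dp/dt·Δt = -0.060197  |  p_1 = 0.231803
  2  |  dp/dt·Δt = -0.032633  |  p_2 = 0.199170
  3  |  dp/dt·Δt = -0.020981  |  p_3 = 0.178189
  4  |  dp/dt·Δt = -0.014710  |  p_4 = 0.163479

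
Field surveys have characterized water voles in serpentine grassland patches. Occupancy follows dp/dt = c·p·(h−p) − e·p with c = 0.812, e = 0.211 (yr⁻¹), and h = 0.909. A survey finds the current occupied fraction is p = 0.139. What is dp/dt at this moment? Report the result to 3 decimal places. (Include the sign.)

Colonization term: c·p·(h−p) = 0.812×0.139×0.7700 = 0.08691.
Extinction term: e·p = 0.02933.
dp/dt = 0.08691 − 0.02933 = 0.05758.

0.058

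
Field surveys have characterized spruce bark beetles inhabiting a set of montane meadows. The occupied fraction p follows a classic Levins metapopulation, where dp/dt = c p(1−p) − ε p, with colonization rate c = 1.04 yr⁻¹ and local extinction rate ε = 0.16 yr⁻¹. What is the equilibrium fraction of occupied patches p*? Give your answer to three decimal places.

At equilibrium, colonization balances extinction: c·p*·(1−p*) = ε·p*.
So p* = 1 − ε/c = 1 − 0.16/1.04 = 1 − 0.1538 = 0.8462.

0.846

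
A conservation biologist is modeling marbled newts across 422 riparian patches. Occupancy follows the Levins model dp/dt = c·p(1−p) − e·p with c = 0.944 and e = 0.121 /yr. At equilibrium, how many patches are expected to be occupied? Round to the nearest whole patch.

p* = 1 − e/c = 1 − 0.121/0.944 = 0.8718.
Expected occupied patches = N × p* = 422 × 0.8718 = 367.91 ≈ 368.

368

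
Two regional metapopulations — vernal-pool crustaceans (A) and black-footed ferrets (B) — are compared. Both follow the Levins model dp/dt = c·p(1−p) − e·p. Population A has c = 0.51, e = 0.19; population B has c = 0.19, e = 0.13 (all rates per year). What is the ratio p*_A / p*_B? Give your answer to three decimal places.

1.987

A: p*_A = 1 − 0.19/0.51 = 0.6275.
B: p*_B = 1 − 0.13/0.19 = 0.3158.
p*_A / p*_B = 0.6275/0.3158 = 1.9869.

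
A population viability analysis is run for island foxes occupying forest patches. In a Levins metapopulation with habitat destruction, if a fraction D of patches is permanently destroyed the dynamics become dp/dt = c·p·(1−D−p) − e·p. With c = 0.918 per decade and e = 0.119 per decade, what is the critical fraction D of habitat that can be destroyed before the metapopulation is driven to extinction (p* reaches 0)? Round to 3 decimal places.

0.870

The nontrivial equilibrium is p* = (1−D) − e/c; extinction occurs when this hits zero.
So D_crit = 1 − e/c = 1 − 0.119/0.918 = 1 − 0.1296 = 0.8704.
This equals the undisturbed p*, a classic result of Lande's extension.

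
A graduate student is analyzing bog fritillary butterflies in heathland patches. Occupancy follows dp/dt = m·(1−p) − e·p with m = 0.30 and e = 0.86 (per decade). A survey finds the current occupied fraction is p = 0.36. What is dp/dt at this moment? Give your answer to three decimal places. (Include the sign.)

-0.118

Colonization term: m·(1−p) = 0.30×0.6400 = 0.19200.
Extinction term: e·p = 0.30960.
dp/dt = 0.19200 − 0.30960 = -0.11760.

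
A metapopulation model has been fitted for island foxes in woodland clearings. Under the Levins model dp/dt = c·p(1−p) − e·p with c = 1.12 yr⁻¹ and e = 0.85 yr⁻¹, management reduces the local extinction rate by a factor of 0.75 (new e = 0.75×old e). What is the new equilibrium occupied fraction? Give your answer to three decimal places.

0.431

Before: p* = 1 − 0.85/1.12 = 0.2411.
After the change, c = 1.12, e = 0.6375, so p* = 1 − 0.6375/1.12 = 0.4308.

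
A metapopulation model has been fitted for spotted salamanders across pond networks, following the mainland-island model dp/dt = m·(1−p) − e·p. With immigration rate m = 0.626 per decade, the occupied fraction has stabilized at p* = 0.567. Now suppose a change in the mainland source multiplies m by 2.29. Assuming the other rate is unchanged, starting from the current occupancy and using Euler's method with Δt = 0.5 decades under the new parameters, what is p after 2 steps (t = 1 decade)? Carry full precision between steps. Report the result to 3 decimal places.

0.750

Balance m(1−p*) = e·p* gives e = m(1−p*)/p* = 0.626×0.43300/0.56700 = 0.47806.
Starting from p₀ = 0.56700; update p ← p + (dp/dt)·Δt with the new parameters.
  1  |  dp/dt·Δt = +0.174832  |  p_1 = 0.741832
  2  |  dp/dt·Δt = +0.007728  |  p_2 = 0.749560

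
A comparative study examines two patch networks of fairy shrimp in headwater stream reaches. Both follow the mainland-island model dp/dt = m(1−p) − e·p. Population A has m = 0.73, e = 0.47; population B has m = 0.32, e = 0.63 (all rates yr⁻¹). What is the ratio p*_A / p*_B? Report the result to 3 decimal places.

1.806

A: p*_A = m/(m+e) = 0.73/1.2000 = 0.6083.
B: p*_B = 0.32/0.9500 = 0.3368.
p*_A / p*_B = 0.6083/0.3368 = 1.8060.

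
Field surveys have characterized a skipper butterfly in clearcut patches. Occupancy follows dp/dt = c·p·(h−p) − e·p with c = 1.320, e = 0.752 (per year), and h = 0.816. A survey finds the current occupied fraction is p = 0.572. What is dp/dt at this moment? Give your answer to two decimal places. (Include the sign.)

-0.25

Colonization term: c·p·(h−p) = 1.320×0.572×0.2440 = 0.18423.
Extinction term: e·p = 0.43014.
dp/dt = 0.18423 − 0.43014 = -0.24591.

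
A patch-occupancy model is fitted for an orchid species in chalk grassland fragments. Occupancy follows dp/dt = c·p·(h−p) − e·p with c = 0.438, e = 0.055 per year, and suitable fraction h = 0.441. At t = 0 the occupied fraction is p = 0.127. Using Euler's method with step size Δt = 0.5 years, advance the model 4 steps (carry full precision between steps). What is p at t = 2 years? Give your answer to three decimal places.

0.148

Update rule: p ← p + [c·p·(h−p) − e·p]·Δt with Δt = 0.5.
  1  |  dp/dt·Δt = +0.005241  |  p_1 = 0.132241
  2  |  dp/dt·Δt = +0.005305  |  p_2 = 0.137546
  3  |  dp/dt·Δt = +0.005358  |  p_3 = 0.142904
  4  |  dp/dt·Δt = +0.005399  |  p_4 = 0.148304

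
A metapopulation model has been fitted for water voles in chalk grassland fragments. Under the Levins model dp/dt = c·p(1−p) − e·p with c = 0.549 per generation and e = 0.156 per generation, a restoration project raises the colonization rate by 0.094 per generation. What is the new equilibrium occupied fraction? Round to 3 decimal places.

0.757

Before: p* = 1 − 0.156/0.549 = 0.7158.
After the change, c = 0.643, e = 0.156, so p* = 1 − 0.156/0.643 = 0.7574.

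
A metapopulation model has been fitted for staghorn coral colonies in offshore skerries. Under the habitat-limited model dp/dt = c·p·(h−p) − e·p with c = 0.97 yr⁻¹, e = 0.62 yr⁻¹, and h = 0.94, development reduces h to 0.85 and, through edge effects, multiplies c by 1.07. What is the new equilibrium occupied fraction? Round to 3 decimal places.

Before: p* = h − e/c = 0.94 − 0.62/0.97 = 0.94 − 0.6392 = 0.3008.
After: c = 1.0379, e = 0.62, h = 0.85; p* = 0.85 − 0.62/1.0379 = 0.2526.

0.253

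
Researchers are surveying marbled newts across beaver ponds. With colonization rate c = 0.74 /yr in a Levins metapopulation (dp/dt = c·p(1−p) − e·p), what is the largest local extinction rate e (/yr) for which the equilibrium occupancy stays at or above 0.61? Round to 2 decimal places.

0.29

1 − e/c ≥ 0.61 ⇒ e ≤ c(1 − 0.61) = 0.74 × 0.3900.
e_max = 0.2886.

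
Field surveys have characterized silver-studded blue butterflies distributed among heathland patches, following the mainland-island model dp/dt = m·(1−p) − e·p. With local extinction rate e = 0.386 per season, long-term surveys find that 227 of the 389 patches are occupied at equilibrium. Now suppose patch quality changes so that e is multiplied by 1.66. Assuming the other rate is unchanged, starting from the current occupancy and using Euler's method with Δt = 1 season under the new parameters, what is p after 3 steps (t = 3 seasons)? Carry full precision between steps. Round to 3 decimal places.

0.457

Observed p* = 227/389 = 0.58355.
Balance m(1−p*) = e·p* gives m = e·p*/(1−p*) = 0.386×0.58355/0.41645 = 0.54088.
Starting from p₀ = 0.58355; update p ← p + (dp/dt)·Δt with the new parameters.
  1  |  dp/dt·Δt = -0.148665  |  p_1 = 0.434883
  2  |  dp/dt·Δt = +0.027003  |  p_2 = 0.461886
  3  |  dp/dt·Δt = -0.004905  |  p_3 = 0.456981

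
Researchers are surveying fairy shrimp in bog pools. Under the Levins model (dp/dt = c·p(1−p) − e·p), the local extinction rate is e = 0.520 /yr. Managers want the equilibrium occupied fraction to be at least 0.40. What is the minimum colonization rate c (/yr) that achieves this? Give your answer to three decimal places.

0.867

p* = 1 − e/c ≥ 0.40 requires e/c ≤ 0.6000, i.e. c ≥ e/0.6000.
c_min = 0.520/0.6000 = 0.8667.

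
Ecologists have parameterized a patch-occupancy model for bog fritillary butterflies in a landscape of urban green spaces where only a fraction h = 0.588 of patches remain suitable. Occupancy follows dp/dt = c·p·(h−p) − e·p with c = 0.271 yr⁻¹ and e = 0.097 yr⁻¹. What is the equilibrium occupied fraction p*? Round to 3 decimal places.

Setting dp/dt = 0 and dividing by p* gives c·(h−p*) = e.
So p* = h − e/c = 0.588 − 0.097/0.271 = 0.588 − 0.3579 = 0.2301.

0.230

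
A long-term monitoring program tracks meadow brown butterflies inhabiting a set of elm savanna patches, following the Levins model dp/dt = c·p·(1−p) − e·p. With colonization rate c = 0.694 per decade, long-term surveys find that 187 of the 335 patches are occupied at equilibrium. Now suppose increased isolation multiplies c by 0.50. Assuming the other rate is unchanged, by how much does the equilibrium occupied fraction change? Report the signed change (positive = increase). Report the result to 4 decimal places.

-0.4418

Observed p* = 187/335 = 0.55821.
Balance c(1−p*) = e gives e = 0.694×(1 − 0.55821) = 0.30660.
New p* = 1 − e/c = 1 − 0.30660/0.34700 = 0.11643.
Δp* = 0.11643 − 0.55821 = -0.44178.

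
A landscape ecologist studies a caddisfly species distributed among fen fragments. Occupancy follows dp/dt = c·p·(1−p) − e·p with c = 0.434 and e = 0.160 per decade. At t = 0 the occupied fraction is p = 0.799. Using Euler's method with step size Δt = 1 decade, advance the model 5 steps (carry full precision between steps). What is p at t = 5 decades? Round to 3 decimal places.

Update rule: p ← p + [c·p·(1−p) − e·p]·Δt with Δt = 1.
p: 0.79900 → 0.74086  (Δp = -0.05814)
p: 0.74086 → 0.70564  (Δp = -0.03522)
p: 0.70564 → 0.68289  (Δp = -0.02276)
p: 0.68289 → 0.66761  (Δp = -0.01528)
p: 0.66761 → 0.65710  (Δp = -0.01051)

0.657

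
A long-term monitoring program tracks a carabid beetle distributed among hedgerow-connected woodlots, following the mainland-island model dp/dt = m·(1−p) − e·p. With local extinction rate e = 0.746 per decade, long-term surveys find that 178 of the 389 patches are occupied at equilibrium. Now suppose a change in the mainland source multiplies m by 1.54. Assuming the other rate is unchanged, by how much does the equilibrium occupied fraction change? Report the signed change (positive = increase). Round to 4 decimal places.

0.1075

Observed p* = 178/389 = 0.45758.
Balance m(1−p*) = e·p* gives m = e·p*/(1−p*) = 0.746×0.45758/0.54242 = 0.62932.
New p* = m/(m+e) = 0.96915/(0.96915+0.74600) = 0.56505.
Δp* = 0.56505 − 0.45758 = +0.10747.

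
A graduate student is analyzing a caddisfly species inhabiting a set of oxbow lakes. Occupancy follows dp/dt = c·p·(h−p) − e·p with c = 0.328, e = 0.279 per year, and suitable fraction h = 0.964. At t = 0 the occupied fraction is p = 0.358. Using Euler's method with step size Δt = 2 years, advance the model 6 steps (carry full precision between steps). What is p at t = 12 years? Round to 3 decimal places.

0.191

Update rule: p ← p + [c·p·(h−p) − e·p]·Δt with Δt = 2.
  1  |  dp/dt·Δt = -0.057446  |  p_1 = 0.300554
  2  |  dp/dt·Δt = -0.036902  |  p_2 = 0.263652
  3  |  dp/dt·Δt = -0.025989  |  p_3 = 0.237663
  4  |  dp/dt·Δt = -0.019375  |  p_4 = 0.218288
  5  |  dp/dt·Δt = -0.015021  |  p_5 = 0.203267
  6  |  dp/dt·Δt = -0.011984  |  p_6 = 0.191283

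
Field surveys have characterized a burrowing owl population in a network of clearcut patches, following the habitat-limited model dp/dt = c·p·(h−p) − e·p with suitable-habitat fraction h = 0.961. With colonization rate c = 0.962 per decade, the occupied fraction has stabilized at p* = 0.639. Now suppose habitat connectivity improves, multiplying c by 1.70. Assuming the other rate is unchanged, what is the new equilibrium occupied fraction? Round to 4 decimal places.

0.7716

Balance c(h−p*) = e gives e = 0.962×(0.961 − 0.63900) = 0.30976.
New p* = 0.961 − e/c = 0.961 − 0.30976/1.63540 = 0.77159.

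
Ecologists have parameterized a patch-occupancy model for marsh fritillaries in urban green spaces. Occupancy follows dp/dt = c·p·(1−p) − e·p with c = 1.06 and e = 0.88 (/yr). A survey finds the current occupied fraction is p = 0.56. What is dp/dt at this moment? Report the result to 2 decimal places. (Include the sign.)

Colonization term: c·p·(1−p) = 1.06×0.56×0.4400 = 0.26118.
Extinction term: e·p = 0.49280.
dp/dt = 0.26118 − 0.49280 = -0.23162.

-0.23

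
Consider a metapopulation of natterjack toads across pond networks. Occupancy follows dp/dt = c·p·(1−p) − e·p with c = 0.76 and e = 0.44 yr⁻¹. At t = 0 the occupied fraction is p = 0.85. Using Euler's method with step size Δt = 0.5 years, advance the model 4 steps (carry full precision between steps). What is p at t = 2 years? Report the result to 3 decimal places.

0.546

Update rule: p ← p + [c·p·(1−p) − e·p]·Δt with Δt = 0.5.
p: 0.85000 → 0.71145  (Δp = -0.13855)
p: 0.71145 → 0.63294  (Δp = -0.07851)
p: 0.63294 → 0.58198  (Δp = -0.05096)
p: 0.58198 → 0.54639  (Δp = -0.03559)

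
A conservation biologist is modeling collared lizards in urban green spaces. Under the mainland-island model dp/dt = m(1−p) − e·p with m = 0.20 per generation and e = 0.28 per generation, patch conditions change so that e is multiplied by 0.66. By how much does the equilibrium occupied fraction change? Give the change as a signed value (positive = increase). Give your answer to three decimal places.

Before: p* = 0.20/(0.20+0.28) = 0.4167.
After: m = 0.2, e = 0.1848; p* = 0.2/0.3848 = 0.5198.
Δp* = 0.5198 − 0.4167 = +0.1031.

0.103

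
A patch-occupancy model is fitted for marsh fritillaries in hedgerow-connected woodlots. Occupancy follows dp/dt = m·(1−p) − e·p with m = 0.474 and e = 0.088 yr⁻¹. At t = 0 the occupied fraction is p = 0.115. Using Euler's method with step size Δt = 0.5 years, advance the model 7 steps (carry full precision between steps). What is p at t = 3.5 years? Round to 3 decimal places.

0.771

Update rule: p ← p + [m·(1−p) − e·p]·Δt with Δt = 0.5.
step 1: Δp = +0.20468, p = 0.31968
step 2: Δp = +0.14717, p = 0.46685
step 3: Δp = +0.10581, p = 0.57267
step 4: Δp = +0.07608, p = 0.64875
step 5: Δp = +0.05470, p = 0.70345
step 6: Δp = +0.03933, p = 0.74278
step 7: Δp = +0.02828, p = 0.77106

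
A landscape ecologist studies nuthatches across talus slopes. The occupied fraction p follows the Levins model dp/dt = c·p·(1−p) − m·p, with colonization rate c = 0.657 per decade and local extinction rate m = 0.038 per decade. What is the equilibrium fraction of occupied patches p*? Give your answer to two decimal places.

0.94

Setting dp/dt = 0 and dividing through by p* gives c·(1−p*) = m.
So p* = 1 − m/c = 1 − 0.038/0.657 = 1 − 0.0578 = 0.9422.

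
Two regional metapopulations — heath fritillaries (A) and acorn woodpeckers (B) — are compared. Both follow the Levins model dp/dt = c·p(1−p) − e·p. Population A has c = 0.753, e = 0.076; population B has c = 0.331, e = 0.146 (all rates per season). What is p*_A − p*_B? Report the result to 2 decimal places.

A: p*_A = 1 − 0.076/0.753 = 0.8991.
B: p*_B = 1 − 0.146/0.331 = 0.5589.
p*_A − p*_B = 0.8991 − 0.5589 = 0.3402.

0.34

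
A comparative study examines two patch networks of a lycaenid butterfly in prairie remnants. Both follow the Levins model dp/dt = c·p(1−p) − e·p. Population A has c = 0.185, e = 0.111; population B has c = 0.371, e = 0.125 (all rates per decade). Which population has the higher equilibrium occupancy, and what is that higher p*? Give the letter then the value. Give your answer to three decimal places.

B, 0.663

A: p*_A = 1 − 0.111/0.185 = 0.4000.
B: p*_B = 1 − 0.125/0.371 = 0.6631.
B is higher at 0.6631.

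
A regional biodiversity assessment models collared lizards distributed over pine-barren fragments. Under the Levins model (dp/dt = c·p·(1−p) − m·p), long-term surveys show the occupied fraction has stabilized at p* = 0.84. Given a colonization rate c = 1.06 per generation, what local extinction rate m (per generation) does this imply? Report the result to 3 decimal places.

0.170

At equilibrium c(1−p*) = m.
m = 1.06 × (1 − 0.84) = 1.06 × 0.1600 = 0.1696.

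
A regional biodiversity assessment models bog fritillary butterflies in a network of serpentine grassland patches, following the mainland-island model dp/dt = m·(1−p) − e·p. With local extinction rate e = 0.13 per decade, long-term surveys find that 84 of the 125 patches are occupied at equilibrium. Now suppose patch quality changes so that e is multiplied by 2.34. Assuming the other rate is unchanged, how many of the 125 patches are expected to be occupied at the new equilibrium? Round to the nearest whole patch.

Observed p* = 84/125 = 0.67200.
Balance m(1−p*) = e·p* gives m = e·p*/(1−p*) = 0.13×0.67200/0.32800 = 0.26634.
New p* = m/(m+e) = 0.26634/(0.26634+0.30420) = 0.46682.
Expected occupied = 125 × 0.46682 = 58.35 ≈ 58.

58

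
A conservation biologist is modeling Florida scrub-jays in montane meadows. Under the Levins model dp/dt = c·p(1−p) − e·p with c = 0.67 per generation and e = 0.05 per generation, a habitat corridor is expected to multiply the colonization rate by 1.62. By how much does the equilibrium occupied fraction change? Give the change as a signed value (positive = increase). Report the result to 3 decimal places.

0.029

Before: p* = 1 − 0.05/0.67 = 0.9254.
After the change, c = 1.0854, e = 0.05, so p* = 1 − 0.05/1.0854 = 0.9539.
Δp* = 0.9539 − 0.9254 = +0.0286.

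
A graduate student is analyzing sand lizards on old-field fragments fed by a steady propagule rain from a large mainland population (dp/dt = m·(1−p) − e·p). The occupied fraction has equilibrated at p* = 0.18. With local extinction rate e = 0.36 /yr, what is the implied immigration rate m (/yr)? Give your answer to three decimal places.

At equilibrium m(1−p*) = e·p*, so m = e·p*/(1−p*).
m = 0.36 × 0.18 / 0.8200 = 0.0648/0.8200 = 0.0790.

0.079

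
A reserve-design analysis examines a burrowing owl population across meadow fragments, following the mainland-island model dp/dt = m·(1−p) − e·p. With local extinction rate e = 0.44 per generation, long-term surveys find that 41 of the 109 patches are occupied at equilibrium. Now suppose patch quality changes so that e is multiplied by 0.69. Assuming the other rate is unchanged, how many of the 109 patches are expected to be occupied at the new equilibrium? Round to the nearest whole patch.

51

Observed p* = 41/109 = 0.37615.
Balance m(1−p*) = e·p* gives m = e·p*/(1−p*) = 0.44×0.37615/0.62385 = 0.26530.
New p* = m/(m+e) = 0.26530/(0.26530+0.30360) = 0.46634.
Expected occupied = 109 × 0.46634 = 50.83 ≈ 51.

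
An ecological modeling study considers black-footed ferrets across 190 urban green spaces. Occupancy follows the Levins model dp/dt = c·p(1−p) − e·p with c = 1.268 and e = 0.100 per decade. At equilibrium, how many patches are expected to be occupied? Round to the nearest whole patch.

175

p* = 1 − e/c = 1 − 0.100/1.268 = 0.9211.
Expected occupied patches = N × p* = 190 × 0.9211 = 175.02 ≈ 175.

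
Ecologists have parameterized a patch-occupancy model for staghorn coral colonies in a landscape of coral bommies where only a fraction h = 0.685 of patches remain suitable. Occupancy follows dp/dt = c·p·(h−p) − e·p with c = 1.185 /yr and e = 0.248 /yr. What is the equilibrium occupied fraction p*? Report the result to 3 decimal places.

0.476

Setting dp/dt = 0 and dividing by p* gives c·(h−p*) = e.
So p* = h − e/c = 0.685 − 0.248/1.185 = 0.685 − 0.2093 = 0.4757.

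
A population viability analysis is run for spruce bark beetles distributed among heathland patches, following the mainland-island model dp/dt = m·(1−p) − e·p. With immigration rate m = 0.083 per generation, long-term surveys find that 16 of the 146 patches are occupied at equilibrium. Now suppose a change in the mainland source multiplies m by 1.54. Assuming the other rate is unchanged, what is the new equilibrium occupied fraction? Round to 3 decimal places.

0.159

Observed p* = 16/146 = 0.10959.
Balance m(1−p*) = e·p* gives e = m(1−p*)/p* = 0.083×0.89041/0.10959 = 0.67437.
New p* = m/(m+e) = 0.12782/(0.12782+0.67437) = 0.15934.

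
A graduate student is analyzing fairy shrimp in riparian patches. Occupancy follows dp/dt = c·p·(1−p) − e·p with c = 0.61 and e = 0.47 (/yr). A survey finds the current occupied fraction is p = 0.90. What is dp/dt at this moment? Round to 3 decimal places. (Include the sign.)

-0.368

Colonization term: c·p·(1−p) = 0.61×0.90×0.1000 = 0.05490.
Extinction term: e·p = 0.42300.
dp/dt = 0.05490 − 0.42300 = -0.36810.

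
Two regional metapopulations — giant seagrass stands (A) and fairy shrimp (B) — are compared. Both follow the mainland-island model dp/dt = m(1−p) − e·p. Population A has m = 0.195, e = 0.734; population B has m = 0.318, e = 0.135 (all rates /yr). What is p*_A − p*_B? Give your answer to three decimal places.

A: p*_A = m/(m+e) = 0.195/0.9290 = 0.2099.
B: p*_B = 0.318/0.4530 = 0.7020.
p*_A − p*_B = 0.2099 − 0.7020 = -0.4921.

-0.492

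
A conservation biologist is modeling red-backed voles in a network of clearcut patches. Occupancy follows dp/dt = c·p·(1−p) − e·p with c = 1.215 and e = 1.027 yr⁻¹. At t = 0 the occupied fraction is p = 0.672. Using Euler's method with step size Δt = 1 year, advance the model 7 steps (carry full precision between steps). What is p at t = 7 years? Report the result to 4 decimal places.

Update rule: p ← p + [c·p·(1−p) − e·p]·Δt with Δt = 1.
p: 0.67200 → 0.24966  (Δp = -0.42234)
p: 0.24966 → 0.22087  (Δp = -0.02880)
p: 0.22087 → 0.20312  (Δp = -0.01775)
p: 0.20312 → 0.19118  (Δp = -0.01194)
p: 0.19118 → 0.18271  (Δp = -0.00847)
p: 0.18271 → 0.17650  (Δp = -0.00621)
p: 0.17650 → 0.17183  (Δp = -0.00467)

0.1718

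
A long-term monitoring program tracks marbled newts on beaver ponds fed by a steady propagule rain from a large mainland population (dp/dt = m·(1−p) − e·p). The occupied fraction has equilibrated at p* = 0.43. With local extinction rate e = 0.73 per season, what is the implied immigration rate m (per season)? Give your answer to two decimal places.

At equilibrium m(1−p*) = e·p*, so m = e·p*/(1−p*).
m = 0.73 × 0.43 / 0.5700 = 0.3139/0.5700 = 0.5507.

0.55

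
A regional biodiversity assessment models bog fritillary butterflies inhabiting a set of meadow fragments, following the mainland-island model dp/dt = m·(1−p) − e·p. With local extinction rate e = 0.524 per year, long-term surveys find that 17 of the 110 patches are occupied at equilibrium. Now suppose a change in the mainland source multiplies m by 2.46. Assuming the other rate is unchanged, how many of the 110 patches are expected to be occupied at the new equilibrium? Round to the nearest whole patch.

Observed p* = 17/110 = 0.15455.
Balance m(1−p*) = e·p* gives m = e·p*/(1−p*) = 0.524×0.15455/0.84545 = 0.09579.
New p* = m/(m+e) = 0.23564/(0.23564+0.52400) = 0.31020.
Expected occupied = 110 × 0.31020 = 34.12 ≈ 34.

34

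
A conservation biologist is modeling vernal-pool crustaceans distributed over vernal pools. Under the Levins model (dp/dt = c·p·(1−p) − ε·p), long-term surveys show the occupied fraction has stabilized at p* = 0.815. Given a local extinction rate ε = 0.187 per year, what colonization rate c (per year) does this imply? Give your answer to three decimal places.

At equilibrium c(1−p*) = ε, so c = ε/(1−p*).
c = 0.187/(1 − 0.815) = 0.187/0.1850 = 1.0108.

1.011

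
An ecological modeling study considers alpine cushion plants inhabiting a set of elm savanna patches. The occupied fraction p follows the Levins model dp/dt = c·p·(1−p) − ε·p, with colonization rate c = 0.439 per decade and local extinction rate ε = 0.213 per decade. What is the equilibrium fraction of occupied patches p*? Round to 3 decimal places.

0.515

Setting dp/dt = 0 and dividing through by p* gives c·(1−p*) = ε.
So p* = 1 − ε/c = 1 − 0.213/0.439 = 1 − 0.4852 = 0.5148.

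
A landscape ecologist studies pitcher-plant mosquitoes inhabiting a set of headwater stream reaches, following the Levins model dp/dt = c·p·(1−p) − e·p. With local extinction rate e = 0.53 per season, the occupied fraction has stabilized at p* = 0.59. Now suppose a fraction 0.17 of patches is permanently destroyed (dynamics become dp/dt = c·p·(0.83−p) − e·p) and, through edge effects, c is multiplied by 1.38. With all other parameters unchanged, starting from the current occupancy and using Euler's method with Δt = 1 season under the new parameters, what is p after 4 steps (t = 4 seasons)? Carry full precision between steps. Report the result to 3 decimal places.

Balance c(1−p*) = e gives c = e/(1 − 0.59000) = 0.53/0.41000 = 1.29268.
Starting from p₀ = 0.59000; update p ← p + (dp/dt)·Δt with the new parameters.
  1  |  dp/dt·Δt = -0.060099  |  p_1 = 0.529901
  2  |  dp/dt·Δt = +0.002834  |  p_2 = 0.532735
  3  |  dp/dt·Δt = +0.000156  |  p_3 = 0.532890
  4  |  dp/dt·Δt = +0.000008  |  p_4 = 0.532898

0.533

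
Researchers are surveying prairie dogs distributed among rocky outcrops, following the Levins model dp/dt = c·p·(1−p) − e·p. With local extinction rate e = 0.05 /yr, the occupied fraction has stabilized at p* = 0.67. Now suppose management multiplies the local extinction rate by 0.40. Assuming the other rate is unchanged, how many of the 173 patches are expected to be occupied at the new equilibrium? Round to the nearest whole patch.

150

Balance c(1−p*) = e gives c = e/(1 − 0.67000) = 0.05/0.33000 = 0.15152.
New p* = 1 − e/c = 1 − 0.02000/0.15152 = 0.86800.
Expected occupied = 173 × 0.86800 = 150.16 ≈ 150.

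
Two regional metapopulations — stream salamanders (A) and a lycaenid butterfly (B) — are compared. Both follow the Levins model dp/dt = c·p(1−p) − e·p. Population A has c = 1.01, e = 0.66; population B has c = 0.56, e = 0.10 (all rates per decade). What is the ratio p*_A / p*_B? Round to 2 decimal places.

A: p*_A = 1 − 0.66/1.01 = 0.3465.
B: p*_B = 1 − 0.10/0.56 = 0.8214.
p*_A / p*_B = 0.3465/0.8214 = 0.4219.

0.42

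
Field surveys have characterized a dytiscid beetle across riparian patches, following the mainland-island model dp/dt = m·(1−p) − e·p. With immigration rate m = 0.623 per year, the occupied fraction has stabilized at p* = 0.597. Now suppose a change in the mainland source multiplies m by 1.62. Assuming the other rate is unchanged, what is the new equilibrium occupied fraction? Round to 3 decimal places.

Balance m(1−p*) = e·p* gives e = m(1−p*)/p* = 0.623×0.40300/0.59700 = 0.42055.
New p* = m/(m+e) = 1.00926/(1.00926+0.42055) = 0.70587.

0.706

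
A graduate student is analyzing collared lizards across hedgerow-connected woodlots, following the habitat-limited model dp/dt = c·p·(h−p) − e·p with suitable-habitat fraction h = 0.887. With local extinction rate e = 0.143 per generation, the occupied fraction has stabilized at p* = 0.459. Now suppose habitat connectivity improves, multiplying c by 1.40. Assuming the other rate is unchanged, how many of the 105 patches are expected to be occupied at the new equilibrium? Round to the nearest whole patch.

Balance c(h−p*) = e gives c = e/(0.887 − 0.45900) = 0.143/0.42800 = 0.33411.
New p* = 0.887 − e/c = 0.887 − 0.14300/0.46775 = 0.58128.
Expected occupied = 105 × 0.58128 = 61.03 ≈ 61.

61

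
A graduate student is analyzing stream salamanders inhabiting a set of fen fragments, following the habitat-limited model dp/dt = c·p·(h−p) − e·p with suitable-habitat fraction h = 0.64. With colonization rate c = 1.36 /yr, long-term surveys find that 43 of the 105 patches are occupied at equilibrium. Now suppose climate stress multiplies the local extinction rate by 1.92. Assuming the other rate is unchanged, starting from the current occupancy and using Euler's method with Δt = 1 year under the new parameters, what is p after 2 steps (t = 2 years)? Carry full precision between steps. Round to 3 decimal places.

0.254

Observed p* = 43/105 = 0.40952.
Balance c(h−p*) = e gives e = 1.36×(0.64 − 0.40952) = 0.31345.
Starting from p₀ = 0.40952; update p ← p + (dp/dt)·Δt with the new parameters.
p: 0.40952 → 0.29143  (Δp = -0.11810)
p: 0.29143 → 0.25420  (Δp = -0.03723)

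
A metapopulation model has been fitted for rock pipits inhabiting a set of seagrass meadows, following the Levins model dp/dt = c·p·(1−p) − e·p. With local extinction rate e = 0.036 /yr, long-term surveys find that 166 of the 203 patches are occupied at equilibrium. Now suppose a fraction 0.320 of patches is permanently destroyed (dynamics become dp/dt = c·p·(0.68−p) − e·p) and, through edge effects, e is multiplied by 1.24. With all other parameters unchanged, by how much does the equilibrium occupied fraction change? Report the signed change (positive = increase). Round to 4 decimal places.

Observed p* = 166/203 = 0.81773.
Balance c(1−p*) = e gives c = e/(1 − 0.81773) = 0.036/0.18227 = 0.19751.
New p* = 0.68 − e/c = 0.68 − 0.04464/0.19751 = 0.45399.
Δp* = 0.45399 − 0.81773 = -0.36374.

-0.3637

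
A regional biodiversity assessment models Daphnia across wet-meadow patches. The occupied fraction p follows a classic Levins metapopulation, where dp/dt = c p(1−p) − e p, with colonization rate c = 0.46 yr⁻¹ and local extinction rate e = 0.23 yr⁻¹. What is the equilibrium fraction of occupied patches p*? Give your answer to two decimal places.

Setting dp/dt = 0 and dividing through by p* gives c·(1−p*) = e.
So p* = 1 − e/c = 1 − 0.23/0.46 = 1 − 0.5000 = 0.5000.

0.50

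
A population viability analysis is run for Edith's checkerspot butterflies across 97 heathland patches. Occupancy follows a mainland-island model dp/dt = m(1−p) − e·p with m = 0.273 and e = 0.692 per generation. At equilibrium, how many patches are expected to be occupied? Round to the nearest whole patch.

27

p* = m/(m+e) = 0.273/0.9650 = 0.2829.
Expected occupied patches = N × p* = 97 × 0.2829 = 27.44 ≈ 27.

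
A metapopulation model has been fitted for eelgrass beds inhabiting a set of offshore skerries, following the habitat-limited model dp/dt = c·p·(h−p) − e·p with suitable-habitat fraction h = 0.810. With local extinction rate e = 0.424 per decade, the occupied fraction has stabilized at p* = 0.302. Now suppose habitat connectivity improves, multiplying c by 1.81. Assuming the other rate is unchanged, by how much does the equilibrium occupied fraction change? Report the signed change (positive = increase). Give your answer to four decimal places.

Balance c(h−p*) = e gives c = e/(0.81 − 0.30200) = 0.424/0.50800 = 0.83465.
New p* = 0.81 − e/c = 0.81 − 0.42400/1.51072 = 0.52934.
Δp* = 0.52934 − 0.30200 = +0.22734.

0.2273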